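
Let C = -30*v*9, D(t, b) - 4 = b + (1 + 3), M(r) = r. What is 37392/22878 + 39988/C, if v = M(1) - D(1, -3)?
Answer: 323587/8370 ≈ 38.660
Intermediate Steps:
D(t, b) = 8 + b (D(t, b) = 4 + (b + (1 + 3)) = 4 + (b + 4) = 4 + (4 + b) = 8 + b)
v = -4 (v = 1 - (8 - 3) = 1 - 1*5 = 1 - 5 = -4)
C = 1080 (C = -30*(-4)*9 = 120*9 = 1080)
37392/22878 + 39988/C = 37392/22878 + 39988/1080 = 37392*(1/22878) + 39988*(1/1080) = 152/93 + 9997/270 = 323587/8370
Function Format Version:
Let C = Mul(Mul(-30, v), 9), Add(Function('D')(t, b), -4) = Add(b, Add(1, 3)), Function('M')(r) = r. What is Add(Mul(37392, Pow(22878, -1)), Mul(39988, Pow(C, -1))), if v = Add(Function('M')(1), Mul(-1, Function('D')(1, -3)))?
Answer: Rational(323587, 8370) ≈ 38.660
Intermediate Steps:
Function('D')(t, b) = Add(8, b) (Function('D')(t, b) = Add(4, Add(b, Add(1, 3))) = Add(4, Add(b, 4)) = Add(4, Add(4, b)) = Add(8, b))
v = -4 (v = Add(1, Mul(-1, Add(8, -3))) = Add(1, Mul(-1, 5)) = Add(1, -5) = -4)
C = 1080 (C = Mul(Mul(-30, -4), 9) = Mul(120, 9) = 1080)
Add(Mul(37392, Pow(22878, -1)), Mul(39988, Pow(C, -1))) = Add(Mul(37392, Pow(22878, -1)), Mul(39988, Pow(1080, -1))) = Add(Mul(37392, Rational(1, 22878)), Mul(39988, Rational(1, 1080))) = Add(Rational(152, 93), Rational(9997, 270)) = Rational(323587, 8370)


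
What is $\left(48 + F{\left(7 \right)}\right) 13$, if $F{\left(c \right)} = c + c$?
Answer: $806$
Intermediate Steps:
$F{\left(c \right)} = 2 c$
$\left(48 + F{\left(7 \right)}\right) 13 = \left(48 + 2 \cdot 7\right) 13 = \left(48 + 14\right) 13 = 62 \cdot 13 = 806$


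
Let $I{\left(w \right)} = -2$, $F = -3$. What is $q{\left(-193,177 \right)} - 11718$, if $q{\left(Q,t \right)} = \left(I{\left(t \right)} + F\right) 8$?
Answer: $-11758$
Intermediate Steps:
$q{\left(Q,t \right)} = -40$ ($q{\left(Q,t \right)} = \left(-2 - 3\right) 8 = \left(-5\right) 8 = -40$)
$q{\left(-193,177 \right)} - 11718 = -40 - 11718 = -11758$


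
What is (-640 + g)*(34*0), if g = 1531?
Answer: 0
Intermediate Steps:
(-640 + g)*(34*0) = (-640 + 1531)*(34*0) = 891*0 = 0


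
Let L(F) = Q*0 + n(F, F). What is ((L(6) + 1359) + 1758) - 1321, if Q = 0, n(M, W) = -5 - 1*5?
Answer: 1786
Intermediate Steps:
n(M, W) = -10 (n(M, W) = -5 - 5 = -10)
L(F) = -10 (L(F) = 0*0 - 10 = 0 - 10 = -10)
((L(6) + 1359) + 1758) - 1321 = ((-10 + 1359) + 1758) - 1321 = (1349 + 1758) - 1321 = 3107 - 1321 = 1786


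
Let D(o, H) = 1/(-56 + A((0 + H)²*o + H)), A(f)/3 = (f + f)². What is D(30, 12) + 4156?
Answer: 935908890593/225194632 ≈ 4156.0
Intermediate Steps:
A(f) = 12*f² (A(f) = 3*(f + f)² = 3*(2*f)² = 3*(4*f²) = 12*f²)
D(o, H) = 1/(-56 + 12*(H + o*H²)²) (D(o, H) = 1/(-56 + 12*((0 + H)²*o + H)²) = 1/(-56 + 12*(H²*o + H)²) = 1/(-56 + 12*(o*H² + H)²) = 1/(-56 + 12*(H + o*H²)²))
D(30, 12) + 4156 = 1/(4*(-14 + 3*12²*(1 + 12*30)²)) + 4156 = 1/(4*(-14 + 3*144*(1 + 360)²)) + 4156 = 1/(4*(-14 + 3*144*361²)) + 4156 = 1/(4*(-14 + 3*144*130321)) + 4156 = 1/(4*(-14 + 56298672)) + 4156 = (¼)/56298658 + 4156 = (¼)*(1/56298658) + 4156 = 1/225194632 + 4156 = 935908890593/225194632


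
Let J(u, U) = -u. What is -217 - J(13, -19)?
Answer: -204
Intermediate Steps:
-217 - J(13, -19) = -217 - (-1)*13 = -217 - 1*(-13) = -217 + 13 = -204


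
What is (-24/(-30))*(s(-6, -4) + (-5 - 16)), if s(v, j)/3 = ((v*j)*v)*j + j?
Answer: 1356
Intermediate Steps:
s(v, j) = 3*j + 3*j**2*v**2 (s(v, j) = 3*(((v*j)*v)*j + j) = 3*(((j*v)*v)*j + j) = 3*((j*v**2)*j + j) = 3*(j**2*v**2 + j) = 3*(j + j**2*v**2) = 3*j + 3*j**2*v**2)
(-24/(-30))*(s(-6, -4) + (-5 - 16)) = (-24/(-30))*(3*(-4)*(1 - 4*(-6)**2) + (-5 - 16)) = (-24*(-1/30))*(3*(-4)*(1 - 4*36) - 21) = 4*(3*(-4)*(1 - 144) - 21)/5 = 4*(3*(-4)*(-143) - 21)/5 = 4*(1716 - 21)/5 = (4/5)*1695 = 1356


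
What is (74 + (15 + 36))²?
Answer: 15625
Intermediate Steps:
(74 + (15 + 36))² = (74 + 51)² = 125² = 15625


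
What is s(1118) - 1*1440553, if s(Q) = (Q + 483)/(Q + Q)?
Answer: -3221074907/2236 ≈ -1.4406e+6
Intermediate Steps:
s(Q) = (483 + Q)/(2*Q) (s(Q) = (483 + Q)/((2*Q)) = (483 + Q)*(1/(2*Q)) = (483 + Q)/(2*Q))
s(1118) - 1*1440553 = (1/2)*(483 + 1118)/1118 - 1*1440553 = (1/2)*(1/1118)*1601 - 1440553 = 1601/2236 - 1440553 = -3221074907/2236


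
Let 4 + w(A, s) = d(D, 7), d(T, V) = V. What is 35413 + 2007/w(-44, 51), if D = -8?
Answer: 36082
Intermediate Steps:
w(A, s) = 3 (w(A, s) = -4 + 7 = 3)
35413 + 2007/w(-44, 51) = 35413 + 2007/3 = 35413 + 2007*(1/3) = 35413 + 669 = 36082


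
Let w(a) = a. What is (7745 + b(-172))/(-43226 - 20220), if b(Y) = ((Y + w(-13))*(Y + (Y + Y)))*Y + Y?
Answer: 16411547/63446 ≈ 258.67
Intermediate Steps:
b(Y) = Y + 3*Y²*(-13 + Y) (b(Y) = ((Y - 13)*(Y + (Y + Y)))*Y + Y = ((-13 + Y)*(Y + 2*Y))*Y + Y = ((-13 + Y)*(3*Y))*Y + Y = (3*Y*(-13 + Y))*Y + Y = 3*Y²*(-13 + Y) + Y = Y + 3*Y²*(-13 + Y))
(7745 + b(-172))/(-43226 - 20220) = (7745 - 172*(1 - 39*(-172) + 3*(-172)²))/(-43226 - 20220) = (7745 - 172*(1 + 6708 + 3*29584))/(-63446) = (7745 - 172*(1 + 6708 + 88752))*(-1/63446) = (7745 - 172*95461)*(-1/63446) = (7745 - 16419292)*(-1/63446) = -16411547*(-1/63446) = 16411547/63446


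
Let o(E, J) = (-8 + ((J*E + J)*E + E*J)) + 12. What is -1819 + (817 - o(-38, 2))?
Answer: -3742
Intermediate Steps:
o(E, J) = 4 + E*J + E*(J + E*J) (o(E, J) = (-8 + ((E*J + J)*E + E*J)) + 12 = (-8 + ((J + E*J)*E + E*J)) + 12 = (-8 + (E*(J + E*J) + E*J)) + 12 = (-8 + (E*J + E*(J + E*J))) + 12 = (-8 + E*J + E*(J + E*J)) + 12 = 4 + E*J + E*(J + E*J))
-1819 + (817 - o(-38, 2)) = -1819 + (817 - (4 + 2*(-38)**2 + 2*(-38)*2)) = -1819 + (817 - (4 + 2*1444 - 152)) = -1819 + (817 - (4 + 2888 - 152)) = -1819 + (817 - 1*2740) = -1819 + (817 - 2740) = -1819 - 1923 = -3742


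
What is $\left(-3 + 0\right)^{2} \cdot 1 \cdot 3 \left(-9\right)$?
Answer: $-243$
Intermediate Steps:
$\left(-3 + 0\right)^{2} \cdot 1 \cdot 3 \left(-9\right) = \left(-3\right)^{2} \cdot 3 \left(-9\right) = 9 \cdot 3 \left(-9\right) = 27 \left(-9\right) = -243$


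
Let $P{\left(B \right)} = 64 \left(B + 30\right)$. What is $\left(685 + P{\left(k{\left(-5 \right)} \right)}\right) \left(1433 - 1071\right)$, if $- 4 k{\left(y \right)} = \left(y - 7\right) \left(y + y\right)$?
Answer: $247970$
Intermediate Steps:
$k{\left(y \right)} = - \frac{y \left(-7 + y\right)}{2}$ ($k{\left(y \right)} = - \frac{\left(y - 7\right) \left(y + y\right)}{4} = - \frac{\left(-7 + y\right) 2 y}{4} = - \frac{2 y \left(-7 + y\right)}{4} = - \frac{y \left(-7 + y\right)}{2}$)
$P{\left(B \right)} = 1920 + 64 B$ ($P{\left(B \right)} = 64 \left(30 + B\right) = 1920 + 64 B$)
$\left(685 + P{\left(k{\left(-5 \right)} \right)}\right) \left(1433 - 1071\right) = \left(685 + \left(1920 + 64 \cdot \frac{1}{2} \left(-5\right) \left(7 - -5\right)\right)\right) \left(1433 - 1071\right) = \left(685 + \left(1920 + 64 \cdot \frac{1}{2} \left(-5\right) \left(7 + 5\right)\right)\right) 362 = \left(685 + \left(1920 + 64 \cdot \frac{1}{2} \left(-5\right) 12\right)\right) 362 = \left(685 + \left(1920 + 64 \left(-30\right)\right)\right) 362 = \left(685 + \left(1920 - 1920\right)\right) 362 = \left(685 + 0\right) 362 = 685 \cdot 362 = 247970$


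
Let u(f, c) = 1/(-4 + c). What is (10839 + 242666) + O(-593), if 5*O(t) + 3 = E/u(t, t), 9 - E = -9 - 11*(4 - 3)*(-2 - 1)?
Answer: 1276477/5 ≈ 2.5530e+5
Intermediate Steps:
E = -15 (E = 9 - (-9 - 11*(4 - 3)*(-2 - 1)) = 9 - (-9 - 11*(-3)) = 9 - (-9 + 33) = 9 - 1*24 = 9 - 24 = -15)
O(t) = 57/5 - 3*t (O(t) = -⅗ + (-(-60 + 15*t))/5 = -⅗ + (-15*(-4 + t))/5 = -⅗ + (60 - 15*t)/5 = -⅗ + (12 - 3*t) = 57/5 - 3*t)
(10839 + 242666) + O(-593) = (10839 + 242666) + (57/5 - 3*(-593)) = 253505 + (57/5 + 1779) = 253505 + 8952/5 = 1276477/5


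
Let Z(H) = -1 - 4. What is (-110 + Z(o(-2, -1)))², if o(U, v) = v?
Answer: 13225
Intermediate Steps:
Z(H) = -5
(-110 + Z(o(-2, -1)))² = (-110 - 5)² = (-115)² = 13225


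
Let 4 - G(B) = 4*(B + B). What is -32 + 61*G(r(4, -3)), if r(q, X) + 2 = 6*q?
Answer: -10524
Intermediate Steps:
r(q, X) = -2 + 6*q
G(B) = 4 - 8*B (G(B) = 4 - 4*(B + B) = 4 - 4*2*B = 4 - 8*B)
-32 + 61*G(r(4, -3)) = -32 + 61*(4 - 8*(-2 + 6*4)) = -32 + 61*(4 - 8*(-2 + 24)) = -32 + 61*(4 - 8*22) = -32 + 61*(4 - 176) = -32 + 61*(-172) = -32 - 10492 = -10524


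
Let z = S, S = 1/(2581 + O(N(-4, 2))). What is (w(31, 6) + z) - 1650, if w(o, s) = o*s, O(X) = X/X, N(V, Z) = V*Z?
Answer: -3780047/2582 ≈ -1464.0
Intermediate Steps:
O(X) = 1
S = 1/2582 (S = 1/(2581 + 1) = 1/2582 ≈ 0.00038730)
z = 1/2582 ≈ 0.00038730
(w(31, 6) + z) - 1650 = (31*6 + 1/2582) - 1650 = (186 + 1/2582) - 1650 = 480253/2582 - 1650 = -3780047/2582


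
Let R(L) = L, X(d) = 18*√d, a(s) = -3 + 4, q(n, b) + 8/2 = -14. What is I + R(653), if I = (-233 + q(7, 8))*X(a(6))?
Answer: -3865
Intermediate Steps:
q(n, b) = -18 (q(n, b) = -4 - 14 = -18)
a(s) = 1
I = -4518 (I = (-233 - 18)*(18*√1) = -4518 ≈ -4518.0)
I + R(653) = -4518 + 653 = -3865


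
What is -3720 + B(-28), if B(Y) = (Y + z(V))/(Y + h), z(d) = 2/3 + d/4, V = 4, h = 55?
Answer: -301399/81 ≈ -3721.0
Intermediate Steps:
z(d) = ⅔ + d/4 (z(d) = 2*(⅓) + d*(¼) = ⅔ + d/4)
B(Y) = (5/3 + Y)/(55 + Y) (B(Y) = (Y + (⅔ + (¼)*4))/(Y + 55) = (Y + (⅔ + 1))/(55 + Y) = (Y + 5/3)/(55 + Y) = (5/3 + Y)/(55 + Y))
-3720 + B(-28) = -3720 + (5/3 - 28)/(55 - 28) = -3720 - 79/3/27 = -3720 + (1/27)*(-79/3) = -3720 - 79/81 = -301399/81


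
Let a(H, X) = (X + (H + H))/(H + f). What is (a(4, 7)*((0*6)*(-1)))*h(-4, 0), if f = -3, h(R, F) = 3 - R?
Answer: 0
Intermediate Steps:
a(H, X) = (X + 2*H)/(-3 + H) (a(H, X) = (X + (H + H))/(H - 3) = (X + 2*H)/(-3 + H))
(a(4, 7)*((0*6)*(-1)))*h(-4, 0) = (((7 + 2*4)/(-3 + 4))*((0*6)*(-1)))*(3 - 1*(-4)) = (((7 + 8)/1)*(0*(-1)))*(3 + 4) = ((1*15)*0)*7 = (15*0)*7 = 0*7 = 0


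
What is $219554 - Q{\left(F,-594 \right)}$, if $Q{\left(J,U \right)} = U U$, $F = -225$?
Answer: $-133282$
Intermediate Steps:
$Q{\left(J,U \right)} = U^{2}$
$219554 - Q{\left(F,-594 \right)} = 219554 - \left(-594\right)^{2} = 219554 - 352836 = -133282$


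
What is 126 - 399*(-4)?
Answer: 1722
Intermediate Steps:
126 - 399*(-4) = 126 - 133*(-12) = 126 + 1596 = 1722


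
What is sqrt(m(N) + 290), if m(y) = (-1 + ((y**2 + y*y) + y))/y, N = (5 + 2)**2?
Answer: 2*sqrt(4765)/7 ≈ 19.723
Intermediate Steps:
N = 49 (N = 7**2 = 49)
m(y) = (-1 + y + 2*y**2)/y (m(y) = (-1 + ((y**2 + y**2) + y))/y = (-1 + (2*y**2 + y))/y = (-1 + (y + 2*y**2))/y = (-1 + y + 2*y**2)/y)
sqrt(m(N) + 290) = sqrt((1 - 1/49 + 2*49) + 290) = sqrt((1 - 1*1/49 + 98) + 290) = sqrt((1 - 1/49 + 98) + 290) = sqrt(4850/49 + 290) = sqrt(19060/49) = 2*sqrt(4765)/7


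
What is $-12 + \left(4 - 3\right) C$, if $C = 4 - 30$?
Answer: $-38$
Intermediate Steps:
$C = -26$ ($C = 4 - 30 = -26$)
$-12 + \left(4 - 3\right) C = -12 + \left(4 - 3\right) \left(-26\right) = -12 + 1 \left(-26\right) = -12 - 26 = -38$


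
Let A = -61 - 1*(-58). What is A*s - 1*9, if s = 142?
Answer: -435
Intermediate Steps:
A = -3 (A = -61 + 58 = -3)
A*s - 1*9 = -3*142 - 1*9 = -426 - 9 = -435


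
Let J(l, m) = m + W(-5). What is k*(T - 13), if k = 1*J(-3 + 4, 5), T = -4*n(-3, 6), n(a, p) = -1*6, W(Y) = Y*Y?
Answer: 330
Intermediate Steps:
W(Y) = Y²
n(a, p) = -6
J(l, m) = 25 + m (J(l, m) = m + (-5)² = m + 25 = 25 + m)
T = 24 (T = -4*(-6) = 24)
k = 30 (k = 1*(25 + 5) = 1*30 = 30)
k*(T - 13) = 30*(24 - 13) = 30*11 = 330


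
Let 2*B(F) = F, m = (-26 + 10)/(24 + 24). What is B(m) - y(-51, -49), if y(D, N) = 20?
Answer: -121/6 ≈ -20.167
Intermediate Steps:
m = -⅓ (m = -16/48 = -16*1/48 = -⅓ ≈ -0.33333)
B(F) = F/2
B(m) - y(-51, -49) = (½)*(-⅓) - 1*20 = -⅙ - 20 = -121/6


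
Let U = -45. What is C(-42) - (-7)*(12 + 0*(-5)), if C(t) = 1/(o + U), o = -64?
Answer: 9155/109 ≈ 83.991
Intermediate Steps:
C(t) = -1/109 (C(t) = 1/(-64 - 45) = 1/(-109) = -1/109)
C(-42) - (-7)*(12 + 0*(-5)) = -1/109 - (-7)*(12 + 0*(-5)) = -1/109 - (-7)*(12 + 0) = -1/109 - (-7)*12 = -1/109 - 1*(-84) = -1/109 + 84 = 9155/109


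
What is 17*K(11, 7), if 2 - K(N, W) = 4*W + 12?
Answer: -646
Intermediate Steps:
K(N, W) = -10 - 4*W (K(N, W) = 2 - (4*W + 12) = 2 - (12 + 4*W) = 2 + (-12 - 4*W) = -10 - 4*W)
17*K(11, 7) = 17*(-10 - 4*7) = 17*(-10 - 28) = 17*(-38) = -646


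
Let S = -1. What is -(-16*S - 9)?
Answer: -7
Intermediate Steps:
-(-16*S - 9) = -(-16*(-1) - 9) = -(16 - 9) = -1*7 = -7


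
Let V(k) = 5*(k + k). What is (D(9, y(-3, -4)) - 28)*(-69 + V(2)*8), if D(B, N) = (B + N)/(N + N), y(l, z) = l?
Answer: -2639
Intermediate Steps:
V(k) = 10*k (V(k) = 5*(2*k) = 10*k)
D(B, N) = (B + N)/(2*N) (D(B, N) = (B + N)/((2*N)) = (B + N)*(1/(2*N)) = (B + N)/(2*N))
(D(9, y(-3, -4)) - 28)*(-69 + V(2)*8) = ((1/2)*(9 - 3)/(-3) - 28)*(-69 + (10*2)*8) = ((1/2)*(-1/3)*6 - 28)*(-69 + 20*8) = (-1 - 28)*(-69 + 160) = -29*91 = -2639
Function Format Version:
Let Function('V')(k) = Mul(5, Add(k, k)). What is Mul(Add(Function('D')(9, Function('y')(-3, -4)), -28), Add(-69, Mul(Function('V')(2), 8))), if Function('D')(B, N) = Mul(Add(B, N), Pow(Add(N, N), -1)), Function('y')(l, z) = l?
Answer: -2639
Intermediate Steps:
Function('V')(k) = Mul(10, k) (Function('V')(k) = Mul(5, Mul(2, k)) = Mul(10, k))
Function('D')(B, N) = Mul(Rational(1, 2), Pow(N, -1), Add(B, N)) (Function('D')(B, N) = Mul(Add(B, N), Pow(Mul(2, N), -1)) = Mul(Add(B, N), Mul(Rational(1, 2), Pow(N, -1))) = Mul(Rational(1, 2), Pow(N, -1), Add(B, N)))
Mul(Add(Function('D')(9, Function('y')(-3, -4)), -28), Add(-69, Mul(Function('V')(2), 8))) = Mul(Add(Mul(Rational(1, 2), Pow(-3, -1), Add(9, -3)), -28), Add(-69, Mul(Mul(10, 2), 8))) = Mul(Add(Mul(Rational(1, 2), Rational(-1, 3), 6), -28), Add(-69, Mul(20, 8))) = Mul(Add(-1, -28), Add(-69, 160)) = Mul(-29, 91) = -2639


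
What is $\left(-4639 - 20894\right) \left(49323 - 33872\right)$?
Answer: $-394510383$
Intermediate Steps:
$\left(-4639 - 20894\right) \left(49323 - 33872\right) = \left(-25533\right) 15451 = -394510383$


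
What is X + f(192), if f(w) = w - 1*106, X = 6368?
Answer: 6454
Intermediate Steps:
f(w) = -106 + w (f(w) = w - 106 = -106 + w)
X + f(192) = 6368 + (-106 + 192) = 6368 + 86 = 6454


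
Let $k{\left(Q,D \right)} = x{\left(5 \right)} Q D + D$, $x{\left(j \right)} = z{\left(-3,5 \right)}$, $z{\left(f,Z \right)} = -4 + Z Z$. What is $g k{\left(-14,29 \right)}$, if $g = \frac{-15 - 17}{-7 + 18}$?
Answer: $\frac{271904}{11} \approx 24719.0$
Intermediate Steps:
$z{\left(f,Z \right)} = -4 + Z^{2}$
$x{\left(j \right)} = 21$ ($x{\left(j \right)} = -4 + 5^{2} = -4 + 25 = 21$)
$k{\left(Q,D \right)} = D + 21 D Q$ ($k{\left(Q,D \right)} = 21 Q D + D = 21 D Q + D = D + 21 D Q$)
$g = - \frac{32}{11} \approx -2.9091$
$g k{\left(-14,29 \right)} = - \frac{32 \cdot 29 \left(1 + 21 \left(-14\right)\right)}{11} = - \frac{32 \cdot 29 \left(1 - 294\right)}{11} = - \frac{32 \cdot 29 \left(-293\right)}{11} = \left(- \frac{32}{11}\right) \left(-8497\right) = \frac{271904}{11}$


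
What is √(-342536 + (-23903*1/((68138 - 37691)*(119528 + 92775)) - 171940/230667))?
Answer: I*√9401439582827593997184984899775371/165669894709683 ≈ 585.27*I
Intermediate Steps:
√(-342536 + (-23903*1/((68138 - 37691)*(119528 + 92775)) - 171940/230667)) = √(-342536 + (-23903/(212303*30447) - 171940*1/230667)) = √(-342536 + (-23903/6463989441 - 171940/230667)) = √(-342536 - 370474619372947/497009684129049) = √(-170244079637447301211/497009684129049) = I*√9401439582827593997184984899775371/165669894709683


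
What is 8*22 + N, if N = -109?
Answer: 67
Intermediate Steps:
8*22 + N = 8*22 - 109 = 176 - 109 = 67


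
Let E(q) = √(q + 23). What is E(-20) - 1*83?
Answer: -83 + √3 ≈ -81.268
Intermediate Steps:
E(q) = √(23 + q)
E(-20) - 1*83 = √(23 - 20) - 1*83 = √3 - 83 = -83 + √3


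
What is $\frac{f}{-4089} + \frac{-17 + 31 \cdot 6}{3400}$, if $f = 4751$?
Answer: $- \frac{15462359}{13902600} \approx -1.1122$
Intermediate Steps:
$\frac{f}{-4089} + \frac{-17 + 31 \cdot 6}{3400} = \frac{4751}{-4089} + \frac{-17 + 31 \cdot 6}{3400} = 4751 \left(- \frac{1}{4089}\right) + \left(-17 + 186\right) \frac{1}{3400} = - \frac{4751}{4089} + 169 \cdot \frac{1}{3400} = - \frac{4751}{4089} + \frac{169}{3400} = - \frac{15462359}{13902600}$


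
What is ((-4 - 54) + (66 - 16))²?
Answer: 64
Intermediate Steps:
((-4 - 54) + (66 - 16))² = (-58 + 50)² = (-8)² = 64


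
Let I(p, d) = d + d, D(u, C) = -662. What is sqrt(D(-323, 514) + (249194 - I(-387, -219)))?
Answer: sqrt(248970) ≈ 498.97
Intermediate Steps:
I(p, d) = 2*d
sqrt(D(-323, 514) + (249194 - I(-387, -219))) = sqrt(-662 + (249194 - 2*(-219))) = sqrt(-662 + (249194 - 1*(-438))) = sqrt(-662 + (249194 + 438)) = sqrt(-662 + 249632) = sqrt(248970)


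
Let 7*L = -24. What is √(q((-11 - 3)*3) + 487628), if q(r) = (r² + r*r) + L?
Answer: 2*√6016619/7 ≈ 700.82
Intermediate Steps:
L = -24/7 (L = (⅐)*(-24) = -24/7 ≈ -3.4286)
q(r) = -24/7 + 2*r² (q(r) = (r² + r*r) - 24/7 = (r² + r²) - 24/7 = 2*r² - 24/7 = -24/7 + 2*r²)
√(q((-11 - 3)*3) + 487628) = √((-24/7 + 2*((-11 - 3)*3)²) + 487628) = √((-24/7 + 2*(-14*3)²) + 487628) = √((-24/7 + 2*(-42)²) + 487628) = √((-24/7 + 2*1764) + 487628) = √((-24/7 + 3528) + 487628) = √(24672/7 + 487628) = √(3438068/7) = 2*√6016619/7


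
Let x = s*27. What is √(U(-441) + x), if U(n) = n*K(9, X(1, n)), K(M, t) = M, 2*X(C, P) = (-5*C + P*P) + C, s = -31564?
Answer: 3*I*√95133 ≈ 925.31*I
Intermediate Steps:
X(C, P) = P²/2 - 2*C (X(C, P) = ((-5*C + P*P) + C)/2 = ((-5*C + P²) + C)/2 = ((P² - 5*C) + C)/2 = (P² - 4*C)/2 = P²/2 - 2*C)
U(n) = 9*n (U(n) = n*9 = 9*n)
x = -852228 (x = -31564*27 = -852228)
√(U(-441) + x) = √(9*(-441) - 852228) = √(-3969 - 852228) = √(-856197) = 3*I*√95133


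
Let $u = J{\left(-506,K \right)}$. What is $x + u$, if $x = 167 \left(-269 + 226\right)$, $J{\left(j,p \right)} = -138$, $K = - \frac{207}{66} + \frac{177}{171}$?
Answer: $-7319$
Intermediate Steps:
$K = - \frac{2635}{1254}$ ($K = \left(-207\right) \frac{1}{66} + 177 \cdot \frac{1}{171} = - \frac{69}{22} + \frac{59}{57} = - \frac{2635}{1254} \approx -2.1013$)
$u = -138$
$x = -7181$ ($x = 167 \left(-43\right) = -7181$)
$x + u = -7181 - 138 = -7319$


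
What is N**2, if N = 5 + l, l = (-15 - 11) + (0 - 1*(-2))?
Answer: 361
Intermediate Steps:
l = -24 (l = -26 + (0 + 2) = -26 + 2 = -24)
N = -19 (N = 5 - 24 = -19)
N**2 = (-19)**2 = 361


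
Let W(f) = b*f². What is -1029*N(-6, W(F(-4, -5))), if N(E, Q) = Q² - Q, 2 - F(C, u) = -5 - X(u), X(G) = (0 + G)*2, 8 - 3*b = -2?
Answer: -895230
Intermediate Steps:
b = 10/3 (b = 8/3 - ⅓*(-2) = 8/3 + ⅔ = 10/3 ≈ 3.3333)
X(G) = 2*G (X(G) = G*2 = 2*G)
F(C, u) = 7 + 2*u (F(C, u) = 2 - (-5 - 2*u) = 2 + (5 + 2*u) = 7 + 2*u)
W(f) = 10*f²/3
-1029*N(-6, W(F(-4, -5))) = -1029*10*(7 + 2*(-5))²/3*(-1 + 10*(7 + 2*(-5))²/3) = -1029*10*(7 - 10)²/3*(-1 + 10*(7 - 10)²/3) = -1029*(10/3)*(-3)²*(-1 + (10/3)*(-3)²) = -1029*(10/3)*9*(-1 + (10/3)*9) = -30870*(-1 + 30) = -30870*29 = -1029*870 = -895230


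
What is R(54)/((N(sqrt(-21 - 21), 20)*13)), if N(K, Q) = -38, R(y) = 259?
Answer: -259/494 ≈ -0.52429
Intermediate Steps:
R(54)/((N(sqrt(-21 - 21), 20)*13)) = 259/((-38*13)) = 259/(-494) = 259*(-1/494) = -259/494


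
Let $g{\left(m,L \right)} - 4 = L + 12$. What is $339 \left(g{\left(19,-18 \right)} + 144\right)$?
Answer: $48138$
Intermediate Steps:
$g{\left(m,L \right)} = 16 + L$ ($g{\left(m,L \right)} = 4 + \left(L + 12\right) = 4 + \left(12 + L\right) = 16 + L$)
$339 \left(g{\left(19,-18 \right)} + 144\right) = 339 \left(\left(16 - 18\right) + 144\right) = 339 \left(-2 + 144\right) = 339 \cdot 142 = 48138$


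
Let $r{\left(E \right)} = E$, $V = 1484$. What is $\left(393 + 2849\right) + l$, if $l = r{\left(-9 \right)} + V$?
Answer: $4717$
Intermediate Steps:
$l = 1475$ ($l = -9 + 1484 = 1475$)
$\left(393 + 2849\right) + l = \left(393 + 2849\right) + 1475 = 3242 + 1475 = 4717$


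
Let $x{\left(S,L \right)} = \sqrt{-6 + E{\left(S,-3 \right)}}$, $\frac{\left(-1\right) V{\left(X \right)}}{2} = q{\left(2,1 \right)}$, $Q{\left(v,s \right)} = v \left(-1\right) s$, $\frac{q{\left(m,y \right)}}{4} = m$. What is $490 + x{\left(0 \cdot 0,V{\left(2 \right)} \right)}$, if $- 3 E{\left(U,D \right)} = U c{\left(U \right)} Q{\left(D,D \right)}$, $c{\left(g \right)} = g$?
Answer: $490 + i \sqrt{6} \approx 490.0 + 2.4495 i$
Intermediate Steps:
$q{\left(m,y \right)} = 4 m$
$Q{\left(v,s \right)} = - s v$ ($Q{\left(v,s \right)} = - v s = - s v$)
$V{\left(X \right)} = -16$ ($V{\left(X \right)} = - 2 \cdot 4 \cdot 2 = \left(-2\right) 8 = -16$)
$E{\left(U,D \right)} = \frac{D^{2} U^{2}}{3}$ ($E{\left(U,D \right)} = - \frac{U U \left(- D D\right)}{3} = - \frac{U^{2} \left(- D^{2}\right)}{3} = - \frac{\left(-1\right) D^{2} U^{2}}{3} = \frac{D^{2} U^{2}}{3}$)
$x{\left(S,L \right)} = \sqrt{-6 + 3 S^{2}}$ ($x{\left(S,L \right)} = \sqrt{-6 + \frac{\left(-3\right)^{2} S^{2}}{3}} = \sqrt{-6 + \frac{1}{3} \cdot 9 S^{2}} = \sqrt{-6 + 3 S^{2}}$)
$490 + x{\left(0 \cdot 0,V{\left(2 \right)} \right)} = 490 + \sqrt{-6 + 3 \left(0 \cdot 0\right)^{2}} = 490 + \sqrt{-6 + 3 \cdot 0^{2}} = 490 + \sqrt{-6 + 3 \cdot 0} = 490 + \sqrt{-6 + 0} = 490 + \sqrt{-6} = 490 + i \sqrt{6}$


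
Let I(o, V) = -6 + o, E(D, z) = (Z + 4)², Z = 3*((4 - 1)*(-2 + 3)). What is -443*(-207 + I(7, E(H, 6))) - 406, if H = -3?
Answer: 90852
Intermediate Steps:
Z = 9 (Z = 3*(3*1) = 3*3 = 9)
E(D, z) = 169 (E(D, z) = (9 + 4)² = 13² = 169)
-443*(-207 + I(7, E(H, 6))) - 406 = -443*(-207 + (-6 + 7)) - 406 = -443*(-207 + 1) - 406 = -443*(-206) - 406 = 91258 - 406 = 90852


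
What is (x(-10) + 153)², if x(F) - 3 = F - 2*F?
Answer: 27556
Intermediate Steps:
x(F) = 3 - F (x(F) = 3 + (F - 2*F) = 3 - F)
(x(-10) + 153)² = ((3 - 1*(-10)) + 153)² = ((3 + 10) + 153)² = (13 + 153)² = 166² = 27556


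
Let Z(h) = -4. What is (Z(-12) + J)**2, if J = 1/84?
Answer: 112225/7056 ≈ 15.905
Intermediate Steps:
J = 1/84 ≈ 0.011905
(Z(-12) + J)**2 = (-4 + 1/84)**2 = (-335/84)**2 = 112225/7056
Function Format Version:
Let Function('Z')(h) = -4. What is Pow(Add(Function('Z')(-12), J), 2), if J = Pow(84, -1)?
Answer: Rational(112225, 7056) ≈ 15.905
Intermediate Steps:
J = Rational(1, 84) ≈ 0.011905
Pow(Add(Function('Z')(-12), J), 2) = Pow(Add(-4, Rational(1, 84)), 2) = Pow(Rational(-335, 84), 2) = Rational(112225, 7056)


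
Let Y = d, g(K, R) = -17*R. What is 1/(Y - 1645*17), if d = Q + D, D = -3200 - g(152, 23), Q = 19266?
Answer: -1/11508 ≈ -8.6896e-5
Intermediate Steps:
D = -2809 (D = -3200 - (-17)*23 = -3200 - 1*(-391) = -3200 + 391 = -2809)
d = 16457 (d = 19266 - 2809 = 16457)
Y = 16457
1/(Y - 1645*17) = 1/(16457 - 1645*17) = 1/(16457 - 27965) = 1/(-11508) = -1/11508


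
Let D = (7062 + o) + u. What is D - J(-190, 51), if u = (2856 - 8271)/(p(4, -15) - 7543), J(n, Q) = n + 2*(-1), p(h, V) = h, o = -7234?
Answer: 52065/2513 ≈ 20.718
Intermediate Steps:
J(n, Q) = -2 + n (J(n, Q) = n - 2 = -2 + n)
u = 1805/2513 (u = (2856 - 8271)/(4 - 7543) = -5415/(-7539) = -5415*(-1/7539) = 1805/2513 ≈ 0.71826)
D = -430431/2513 (D = (7062 - 7234) + 1805/2513 = -172 + 1805/2513 = -430431/2513 ≈ -171.28)
D - J(-190, 51) = -430431/2513 - (-2 - 190) = -430431/2513 - 1*(-192) = -430431/2513 + 192 = 52065/2513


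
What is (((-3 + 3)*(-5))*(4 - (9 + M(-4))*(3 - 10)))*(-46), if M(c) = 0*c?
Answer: 0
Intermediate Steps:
M(c) = 0
(((-3 + 3)*(-5))*(4 - (9 + M(-4))*(3 - 10)))*(-46) = (((-3 + 3)*(-5))*(4 - (9 + 0)*(3 - 10)))*(-46) = ((0*(-5))*(4 - 9*(-7)))*(-46) = (0*(4 - 1*(-63)))*(-46) = (0*(4 + 63))*(-46) = (0*67)*(-46) = 0*(-46) = 0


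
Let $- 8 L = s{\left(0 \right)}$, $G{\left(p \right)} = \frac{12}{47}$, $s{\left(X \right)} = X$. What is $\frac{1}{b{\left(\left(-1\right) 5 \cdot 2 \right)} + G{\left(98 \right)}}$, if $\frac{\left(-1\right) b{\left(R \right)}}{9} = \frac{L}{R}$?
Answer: $\frac{47}{12} \approx 3.9167$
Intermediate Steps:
$G{\left(p \right)} = \frac{12}{47}$ ($G{\left(p \right)} = 12 \cdot \frac{1}{47} = \frac{12}{47}$)
$L = 0$ ($L = \left(- \frac{1}{8}\right) 0 = 0$)
$b{\left(R \right)} = 0$ ($b{\left(R \right)} = - 9 \frac{0}{R} = \left(-9\right) 0 = 0$)
$\frac{1}{b{\left(\left(-1\right) 5 \cdot 2 \right)} + G{\left(98 \right)}} = \frac{1}{0 + \frac{12}{47}} = \frac{1}{\frac{12}{47}} = \frac{47}{12}$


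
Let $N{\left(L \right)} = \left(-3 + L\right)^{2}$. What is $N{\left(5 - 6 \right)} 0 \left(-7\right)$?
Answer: $0$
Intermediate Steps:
$N{\left(5 - 6 \right)} 0 \left(-7\right) = \left(-3 + \left(5 - 6\right)\right)^{2} \cdot 0 \left(-7\right) = \left(-3 - 1\right)^{2} \cdot 0 \left(-7\right) = \left(-4\right)^{2} \cdot 0 \left(-7\right) = 16 \cdot 0 \left(-7\right) = 0 \left(-7\right) = 0$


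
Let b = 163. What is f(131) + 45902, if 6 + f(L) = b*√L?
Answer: 45896 + 163*√131 ≈ 47762.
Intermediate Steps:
f(L) = -6 + 163*√L
f(131) + 45902 = (-6 + 163*√131) + 45902 = 45896 + 163*√131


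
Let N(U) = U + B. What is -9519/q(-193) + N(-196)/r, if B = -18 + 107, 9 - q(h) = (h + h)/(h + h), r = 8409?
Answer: -80046127/67272 ≈ -1189.9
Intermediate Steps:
q(h) = 8 (q(h) = 9 - (h + h)/(h + h) = 9 - 2*h/(2*h) = 9 - 2*h*1/(2*h) = 9 - 1*1 = 9 - 1 = 8)
B = 89
N(U) = 89 + U (N(U) = U + 89 = 89 + U)
-9519/q(-193) + N(-196)/r = -9519/8 + (89 - 196)/8409 = -9519*⅛ - 107*1/8409 = -9519/8 - 107/8409 = -80046127/67272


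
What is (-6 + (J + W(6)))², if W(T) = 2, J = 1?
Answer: 9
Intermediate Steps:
(-6 + (J + W(6)))² = (-6 + (1 + 2))² = (-6 + 3)² = (-3)² = 9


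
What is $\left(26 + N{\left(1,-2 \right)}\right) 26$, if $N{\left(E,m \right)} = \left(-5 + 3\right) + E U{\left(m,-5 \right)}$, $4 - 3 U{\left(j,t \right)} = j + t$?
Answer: $\frac{2158}{3} \approx 719.33$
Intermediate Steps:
$U{\left(j,t \right)} = \frac{4}{3} - \frac{j}{3} - \frac{t}{3}$ ($U{\left(j,t \right)} = \frac{4}{3} - \frac{j + t}{3} = \frac{4}{3} - \left(\frac{j}{3} + \frac{t}{3}\right) = \frac{4}{3} - \frac{j}{3} - \frac{t}{3}$)
$N{\left(E,m \right)} = -2 + E \left(3 - \frac{m}{3}\right)$ ($N{\left(E,m \right)} = \left(-5 + 3\right) + E \left(\frac{4}{3} - \frac{m}{3} - - \frac{5}{3}\right) = -2 + E \left(\frac{4}{3} - \frac{m}{3} + \frac{5}{3}\right) = -2 + E \left(3 - \frac{m}{3}\right)$)
$\left(26 + N{\left(1,-2 \right)}\right) 26 = \left(26 - \left(2 + \frac{-9 - 2}{3}\right)\right) 26 = \left(26 - \left(2 + \frac{1}{3} \left(-11\right)\right)\right) 26 = \left(26 + \left(-2 + \frac{11}{3}\right)\right) 26 = \left(26 + \frac{5}{3}\right) 26 = \frac{83}{3} \cdot 26 = \frac{2158}{3}$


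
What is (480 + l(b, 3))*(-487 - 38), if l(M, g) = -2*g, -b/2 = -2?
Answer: -248850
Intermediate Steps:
b = 4 (b = -2*(-2) = 4)
(480 + l(b, 3))*(-487 - 38) = (480 - 2*3)*(-487 - 38) = (480 - 6)*(-525) = 474*(-525) = -248850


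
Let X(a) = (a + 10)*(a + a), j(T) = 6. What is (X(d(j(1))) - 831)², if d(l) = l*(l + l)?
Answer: 120494529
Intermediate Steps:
d(l) = 2*l² (d(l) = l*(2*l) = 2*l²)
X(a) = 2*a*(10 + a) (X(a) = (10 + a)*(2*a) = 2*a*(10 + a))
(X(d(j(1))) - 831)² = (2*(2*6²)*(10 + 2*6²) - 831)² = (2*(2*36)*(10 + 2*36) - 831)² = (2*72*(10 + 72) - 831)² = (2*72*82 - 831)² = (11808 - 831)² = 10977² = 120494529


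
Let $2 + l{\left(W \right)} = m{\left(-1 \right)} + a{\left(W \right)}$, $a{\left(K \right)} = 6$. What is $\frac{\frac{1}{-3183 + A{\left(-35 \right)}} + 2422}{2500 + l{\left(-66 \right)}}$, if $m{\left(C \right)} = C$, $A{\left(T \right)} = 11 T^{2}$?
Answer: $\frac{24927225}{25760876} \approx 0.96764$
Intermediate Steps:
$l{\left(W \right)} = 3$ ($l{\left(W \right)} = -2 + \left(-1 + 6\right) = -2 + 5 = 3$)
$\frac{\frac{1}{-3183 + A{\left(-35 \right)}} + 2422}{2500 + l{\left(-66 \right)}} = \frac{\frac{1}{-3183 + 11 \left(-35\right)^{2}} + 2422}{2500 + 3} = \frac{\frac{1}{-3183 + 11 \cdot 1225} + 2422}{2503} = \left(\frac{1}{-3183 + 13475} + 2422\right) \frac{1}{2503} = \left(\frac{1}{10292} + 2422\right) \frac{1}{2503} = \frac{24927225}{10292} \cdot \frac{1}{2503} = \frac{24927225}{25760876}$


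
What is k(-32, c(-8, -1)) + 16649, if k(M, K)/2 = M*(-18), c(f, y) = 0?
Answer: 17801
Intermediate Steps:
k(M, K) = -36*M (k(M, K) = 2*(M*(-18)) = 2*(-18*M) = -36*M)
k(-32, c(-8, -1)) + 16649 = -36*(-32) + 16649 = 1152 + 16649 = 17801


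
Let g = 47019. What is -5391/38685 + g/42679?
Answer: 75659406/78620815 ≈ 0.96233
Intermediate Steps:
-5391/38685 + g/42679 = -5391/38685 + 47019/42679 = -5391*1/38685 + 47019*(1/42679) = -1797/12895 + 6717/6097 = 75659406/78620815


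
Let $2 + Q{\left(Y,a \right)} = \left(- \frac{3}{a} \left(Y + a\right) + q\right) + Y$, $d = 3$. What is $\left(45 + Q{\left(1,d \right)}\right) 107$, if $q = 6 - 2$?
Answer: $4708$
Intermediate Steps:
$q = 4$ ($q = 6 - 2 = 4$)
$Q{\left(Y,a \right)} = 2 + Y - \frac{3 \left(Y + a\right)}{a}$ ($Q{\left(Y,a \right)} = -2 + \left(\left(- \frac{3}{a} \left(Y + a\right) + 4\right) + Y\right) = -2 + \left(\left(- \frac{3 \left(Y + a\right)}{a} + 4\right) + Y\right) = -2 + \left(\left(4 - \frac{3 \left(Y + a\right)}{a}\right) + Y\right) = -2 + \left(4 + Y - \frac{3 \left(Y + a\right)}{a}\right) = 2 + Y - \frac{3 \left(Y + a\right)}{a}$)
$\left(45 + Q{\left(1,d \right)}\right) 107 = \left(45 - 1\right) 107 = 44 \cdot 107 = 4708$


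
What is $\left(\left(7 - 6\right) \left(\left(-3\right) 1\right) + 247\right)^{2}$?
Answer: $59536$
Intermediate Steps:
$\left(\left(7 - 6\right) \left(\left(-3\right) 1\right) + 247\right)^{2} = \left(1 \left(-3\right) + 247\right)^{2} = \left(-3 + 247\right)^{2} = 244^{2} = 59536$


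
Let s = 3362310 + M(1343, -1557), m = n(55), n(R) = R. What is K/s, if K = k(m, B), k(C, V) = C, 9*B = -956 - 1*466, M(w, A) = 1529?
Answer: 55/3363839 ≈ 1.6350e-5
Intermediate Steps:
m = 55
B = -158 (B = (-956 - 1*466)/9 = (-956 - 466)/9 = (⅑)*(-1422) = -158)
K = 55
s = 3363839 (s = 3362310 + 1529 = 3363839)
K/s = 55/3363839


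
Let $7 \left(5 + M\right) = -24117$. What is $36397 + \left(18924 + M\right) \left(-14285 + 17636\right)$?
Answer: $\frac{363221695}{7} \approx 5.1889 \cdot 10^{7}$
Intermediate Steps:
$M = - \frac{24152}{7}$ ($M = -5 + \frac{1}{7} \left(-24117\right) = -5 - \frac{24117}{7} = - \frac{24152}{7} \approx -3450.3$)
$36397 + \left(18924 + M\right) \left(-14285 + 17636\right) = 36397 + \left(18924 - \frac{24152}{7}\right) \left(-14285 + 17636\right) = 36397 + \frac{108316}{7} \cdot 3351 = 36397 + \frac{362966916}{7} = \frac{363221695}{7}$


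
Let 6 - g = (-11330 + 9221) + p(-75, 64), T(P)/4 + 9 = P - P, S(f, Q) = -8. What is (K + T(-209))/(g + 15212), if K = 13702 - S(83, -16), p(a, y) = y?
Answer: 13674/17263 ≈ 0.79210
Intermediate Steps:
T(P) = -36 (T(P) = -36 + 4*(P - P) = -36 + 4*0 = -36 + 0 = -36)
g = 2051 (g = 6 - ((-11330 + 9221) + 64) = 6 - (-2109 + 64) = 6 - 1*(-2045) = 6 + 2045 = 2051)
K = 13710 (K = 13702 - 1*(-8) = 13702 + 8 = 13710)
(K + T(-209))/(g + 15212) = (13710 - 36)/(2051 + 15212) = 13674/17263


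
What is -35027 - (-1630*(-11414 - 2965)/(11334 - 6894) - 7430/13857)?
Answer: -82659438895/2050836 ≈ -40305.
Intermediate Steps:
-35027 - (-1630*(-11414 - 2965)/(11334 - 6894) - 7430/13857) = -35027 - (-1630/(4440/(-14379)) - 7430*1/13857) = -35027 - (-1630/(4440*(-1/14379)) - 7430/13857) = -35027 - (-1630/(-1480/4793) - 7430/13857) = -35027 - (-1630*(-4793/1480) - 7430/13857) = -35027 - (781259/148 - 7430/13857) = -35027 - 1*10824806323/2050836 = -35027 - 10824806323/2050836 = -82659438895/2050836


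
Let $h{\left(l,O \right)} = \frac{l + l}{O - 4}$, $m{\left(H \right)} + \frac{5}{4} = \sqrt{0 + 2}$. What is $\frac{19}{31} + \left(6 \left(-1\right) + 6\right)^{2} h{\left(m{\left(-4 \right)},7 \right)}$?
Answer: $\frac{19}{31} \approx 0.6129$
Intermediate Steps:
$m{\left(H \right)} = - \frac{5}{4} + \sqrt{2}$ ($m{\left(H \right)} = - \frac{5}{4} + \sqrt{0 + 2} = - \frac{5}{4} + \sqrt{2}$)
$h{\left(l,O \right)} = \frac{2 l}{-4 + O}$
$\frac{19}{31} + \left(6 \left(-1\right) + 6\right)^{2} h{\left(m{\left(-4 \right)},7 \right)} = \frac{19}{31} + \left(6 \left(-1\right) + 6\right)^{2} \frac{2 \left(- \frac{5}{4} + \sqrt{2}\right)}{-4 + 7} = 19 \cdot \frac{1}{31} + \left(-6 + 6\right)^{2} \frac{2 \left(- \frac{5}{4} + \sqrt{2}\right)}{3} = \frac{19}{31} + 0^{2} \cdot 2 \left(- \frac{5}{4} + \sqrt{2}\right) \frac{1}{3} = \frac{19}{31} + 0 \left(- \frac{5}{6} + \frac{2 \sqrt{2}}{3}\right) = \frac{19}{31} + 0 = \frac{19}{31}$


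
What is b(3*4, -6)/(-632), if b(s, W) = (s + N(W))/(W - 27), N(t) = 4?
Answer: 2/2607 ≈ 0.00076716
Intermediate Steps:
b(s, W) = (4 + s)/(-27 + W) (b(s, W) = (s + 4)/(W - 27) = (4 + s)/(-27 + W))
b(3*4, -6)/(-632) = ((4 + 3*4)/(-27 - 6))/(-632) = ((4 + 12)/(-33))*(-1/632) = -1/33*16*(-1/632) = -16/33*(-1/632) = 2/2607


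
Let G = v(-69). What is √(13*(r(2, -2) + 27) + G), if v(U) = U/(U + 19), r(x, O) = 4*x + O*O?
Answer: √50838/10 ≈ 22.547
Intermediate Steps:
r(x, O) = O² + 4*x (r(x, O) = 4*x + O² = O² + 4*x)
v(U) = U/(19 + U)
G = 69/50 (G = -69/(19 - 69) = -69/(-50) = -69*(-1/50) = 69/50 ≈ 1.3800)
√(13*(r(2, -2) + 27) + G) = √(13*(((-2)² + 4*2) + 27) + 69/50) = √(13*((4 + 8) + 27) + 69/50) = √(13*(12 + 27) + 69/50) = √(13*39 + 69/50) = √(507 + 69/50) = √(25419/50) = √50838/10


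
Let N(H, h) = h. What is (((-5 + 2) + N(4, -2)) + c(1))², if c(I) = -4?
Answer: 81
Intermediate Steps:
(((-5 + 2) + N(4, -2)) + c(1))² = (((-5 + 2) - 2) - 4)² = ((-3 - 2) - 4)² = (-5 - 4)² = (-9)² = 81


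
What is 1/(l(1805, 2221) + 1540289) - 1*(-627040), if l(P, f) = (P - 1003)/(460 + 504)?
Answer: 465526848061442/742419699 ≈ 6.2704e+5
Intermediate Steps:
l(P, f) = -1003/964 + P/964 (l(P, f) = (-1003 + P)/964 = (-1003 + P)*(1/964) = -1003/964 + P/964)
1/(l(1805, 2221) + 1540289) - 1*(-627040) = 1/((-1003/964 + (1/964)*1805) + 1540289) - 1*(-627040) = 1/((-1003/964 + 1805/964) + 1540289) + 627040 = 1/(401/482 + 1540289) + 627040 = 1/(742419699/482) + 627040 = 482/742419699 + 627040 = 465526848061442/742419699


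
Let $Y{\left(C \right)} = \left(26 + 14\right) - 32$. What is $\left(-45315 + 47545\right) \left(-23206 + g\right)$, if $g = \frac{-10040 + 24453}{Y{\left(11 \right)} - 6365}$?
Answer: $- \frac{329002949650}{6357} \approx -5.1754 \cdot 10^{7}$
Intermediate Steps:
$Y{\left(C \right)} = 8$ ($Y{\left(C \right)} = 40 - 32 = 8$)
$g = - \frac{14413}{6357}$ ($g = \frac{-10040 + 24453}{8 - 6365} = \frac{14413}{-6357} = 14413 \left(- \frac{1}{6357}\right) = - \frac{14413}{6357} \approx -2.2673$)
$\left(-45315 + 47545\right) \left(-23206 + g\right) = \left(-45315 + 47545\right) \left(-23206 - \frac{14413}{6357}\right) = 2230 \left(- \frac{147534955}{6357}\right) = - \frac{329002949650}{6357}$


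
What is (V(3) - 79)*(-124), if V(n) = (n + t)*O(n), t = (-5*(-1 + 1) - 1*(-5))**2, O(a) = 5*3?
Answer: -42284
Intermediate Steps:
O(a) = 15
t = 25 (t = (-5*0 + 5)**2 = (0 + 5)**2 = 5**2 = 25)
V(n) = 375 + 15*n (V(n) = (n + 25)*15 = (25 + n)*15 = 375 + 15*n)
(V(3) - 79)*(-124) = ((375 + 15*3) - 79)*(-124) = ((375 + 45) - 79)*(-124) = (420 - 79)*(-124) = 341*(-124) = -42284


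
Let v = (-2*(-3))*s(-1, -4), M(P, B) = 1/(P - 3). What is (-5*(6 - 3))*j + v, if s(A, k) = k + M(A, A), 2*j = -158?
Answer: 2319/2 ≈ 1159.5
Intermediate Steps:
j = -79 (j = (1/2)*(-158) = -79)
M(P, B) = 1/(-3 + P)
s(A, k) = k + 1/(-3 + A)
v = -51/2 (v = (-2*(-3))*((1 - 4*(-3 - 1))/(-3 - 1)) = 6*((1 - 4*(-4))/(-4)) = 6*(-(1 + 16)/4) = 6*(-1/4*17) = 6*(-17/4) = -51/2 ≈ -25.500)
(-5*(6 - 3))*j + v = -5*(6 - 3)*(-79) - 51/2 = -5*3*(-79) - 51/2 = -15*(-79) - 51/2 = 1185 - 51/2 = 2319/2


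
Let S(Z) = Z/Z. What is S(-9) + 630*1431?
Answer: 901531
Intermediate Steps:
S(Z) = 1
S(-9) + 630*1431 = 1 + 630*1431 = 1 + 901530 = 901531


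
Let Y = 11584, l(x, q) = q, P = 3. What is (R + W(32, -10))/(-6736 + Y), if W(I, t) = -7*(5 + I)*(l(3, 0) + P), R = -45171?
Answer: -3829/404 ≈ -9.4777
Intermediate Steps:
W(I, t) = -105 - 21*I (W(I, t) = -7*(5 + I)*(0 + 3) = -7*(5 + I)*3 = -7*(15 + 3*I) = -105 - 21*I)
(R + W(32, -10))/(-6736 + Y) = (-45171 + (-105 - 21*32))/(-6736 + 11584) = (-45171 + (-105 - 672))/4848 = (-45171 - 777)*(1/4848) = -45948*1/4848 = -3829/404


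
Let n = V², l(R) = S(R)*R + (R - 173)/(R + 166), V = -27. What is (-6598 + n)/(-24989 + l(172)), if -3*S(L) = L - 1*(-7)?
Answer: 5951166/35745193 ≈ 0.16649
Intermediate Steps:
S(L) = -7/3 - L/3 (S(L) = -(L - 1*(-7))/3 = -(L + 7)/3 = -(7 + L)/3 = -7/3 - L/3)
l(R) = R*(-7/3 - R/3) + (-173 + R)/(166 + R) (l(R) = (-7/3 - R/3)*R + (R - 173)/(R + 166) = R*(-7/3 - R/3) + (-173 + R)/(166 + R))
n = 729 (n = (-27)² = 729)
(-6598 + n)/(-24989 + l(172)) = (-6598 + 729)/(-24989 + (-519 - 1*172³ - 1159*172 - 173*172²)/(3*(166 + 172))) = -5869/(-24989 + (⅓)*(-519 - 1*5088448 - 199348 - 173*29584)/338) = -5869/(-24989 + (⅓)*(1/338)*(-519 - 5088448 - 199348 - 5118032)) = -5869/(-24989 + (⅓)*(1/338)*(-10406347)) = -5869/(-24989 - 10406347/1014) = -5869/(-35745193/1014) = -5869*(-1014/35745193) = 5951166/35745193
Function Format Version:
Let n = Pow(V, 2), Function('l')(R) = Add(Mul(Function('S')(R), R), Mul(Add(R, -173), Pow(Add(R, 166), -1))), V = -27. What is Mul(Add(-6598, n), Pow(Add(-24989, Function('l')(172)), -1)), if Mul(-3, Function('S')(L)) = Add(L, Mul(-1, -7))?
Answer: Rational(5951166, 35745193) ≈ 0.16649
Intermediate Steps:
Function('S')(L) = Add(Rational(-7, 3), Mul(Rational(-1, 3), L)) (Function('S')(L) = Mul(Rational(-1, 3), Add(L, Mul(-1, -7))) = Mul(Rational(-1, 3), Add(L, 7)) = Mul(Rational(-1, 3), Add(7, L)) = Add(Rational(-7, 3), Mul(Rational(-1, 3), L)))
Function('l')(R) = Add(Mul(R, Add(Rational(-7, 3), Mul(Rational(-1, 3), R))), Mul(Pow(Add(166, R), -1), Add(-173, R))) (Function('l')(R) = Add(Mul(Add(Rational(-7, 3), Mul(Rational(-1, 3), R)), R), Mul(Add(R, -173), Pow(Add(R, 166), -1))) = Add(Mul(R, Add(Rational(-7, 3), Mul(Rational(-1, 3), R))), Mul(Add(-173, R), Pow(Add(166, R), -1))) = Add(Mul(R, Add(Rational(-7, 3), Mul(Rational(-1, 3), R))), Mul(Pow(Add(166, R), -1), Add(-173, R))))
n = 729 (n = Pow(-27, 2) = 729)
Mul(Add(-6598, n), Pow(Add(-24989, Function('l')(172)), -1)) = Mul(Add(-6598, 729), Pow(Add(-24989, Mul(Rational(1, 3), Pow(Add(166, 172), -1), Add(-519, Mul(-1, Pow(172, 3)), Mul(-1159, 172), Mul(-173, Pow(172, 2))))), -1)) = Mul(-5869, Pow(Add(-24989, Mul(Rational(1, 3), Pow(338, -1), Add(-519, Mul(-1, 5088448), -199348, Mul(-173, 29584)))), -1)) = Mul(-5869, Pow(Add(-24989, Mul(Rational(1, 3), Rational(1, 338), Add(-519, -5088448, -199348, -5118032))), -1)) = Mul(-5869, Pow(Add(-24989, Mul(Rational(1, 3), Rational(1, 338), -10406347)), -1)) = Mul(-5869, Pow(Add(-24989, Rational(-10406347, 1014)), -1)) = Mul(-5869, Pow(Rational(-35745193, 1014), -1)) = Mul(-5869, Rational(-1014, 35745193)) = Rational(5951166, 35745193)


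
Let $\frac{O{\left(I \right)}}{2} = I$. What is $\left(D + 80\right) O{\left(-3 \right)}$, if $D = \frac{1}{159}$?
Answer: $- \frac{25442}{53} \approx -480.04$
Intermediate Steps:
$O{\left(I \right)} = 2 I$
$D = \frac{1}{159} \approx 0.0062893$
$\left(D + 80\right) O{\left(-3 \right)} = \left(\frac{1}{159} + 80\right) 2 \left(-3\right) = \frac{12721}{159} \left(-6\right) = - \frac{25442}{53}$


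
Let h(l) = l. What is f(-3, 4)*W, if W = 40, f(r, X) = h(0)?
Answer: 0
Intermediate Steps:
f(r, X) = 0
f(-3, 4)*W = 0*40 = 0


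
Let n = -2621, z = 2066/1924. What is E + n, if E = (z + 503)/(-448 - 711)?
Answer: -2922789837/1114958 ≈ -2621.4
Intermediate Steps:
z = 1033/962 (z = 2066*(1/1924) = 1033/962 ≈ 1.0738)
E = -484919/1114958 (E = (1033/962 + 503)/(-448 - 711) = (484919/962)/(-1159) = (484919/962)*(-1/1159) = -484919/1114958 ≈ -0.43492)
E + n = -484919/1114958 - 2621 = -2922789837/1114958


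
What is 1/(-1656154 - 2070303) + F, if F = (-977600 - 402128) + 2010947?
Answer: 2352210461082/3726457 ≈ 6.3122e+5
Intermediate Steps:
F = 631219 (F = -1379728 + 2010947 = 631219)
1/(-1656154 - 2070303) + F = 1/(-1656154 - 2070303) + 631219 = 1/(-3726457) + 631219 = -1/3726457 + 631219 = 2352210461082/3726457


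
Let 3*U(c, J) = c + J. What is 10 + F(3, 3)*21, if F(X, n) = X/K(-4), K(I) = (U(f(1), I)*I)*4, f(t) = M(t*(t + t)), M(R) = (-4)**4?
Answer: 637/64 ≈ 9.9531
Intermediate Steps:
M(R) = 256
f(t) = 256
U(c, J) = J/3 + c/3 (U(c, J) = (c + J)/3 = (J + c)/3 = J/3 + c/3)
K(I) = 4*I*(256/3 + I/3) (K(I) = ((I/3 + (1/3)*256)*I)*4 = ((I/3 + 256/3)*I)*4 = ((256/3 + I/3)*I)*4 = (I*(256/3 + I/3))*4 = 4*I*(256/3 + I/3))
F(X, n) = -X/1344 (F(X, n) = X/(((4/3)*(-4)*(256 - 4))) = X/(((4/3)*(-4)*252)) = X/(-1344) = X*(-1/1344) = -X/1344)
10 + F(3, 3)*21 = 10 - 1/1344*3*21 = 10 - 1/448*21 = 10 - 3/64 = 637/64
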